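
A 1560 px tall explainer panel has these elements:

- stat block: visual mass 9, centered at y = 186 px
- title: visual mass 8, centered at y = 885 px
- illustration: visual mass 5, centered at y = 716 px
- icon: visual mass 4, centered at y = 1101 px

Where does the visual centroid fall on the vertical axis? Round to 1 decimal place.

y ≈ 643.8

Σw = 9 + 8 + 5 + 4 = 26.
Σw·y = 9·186 + 8·885 + 5·716 + 4·1101 = 16738, so ȳ = 16738/26 ≈ 643.77.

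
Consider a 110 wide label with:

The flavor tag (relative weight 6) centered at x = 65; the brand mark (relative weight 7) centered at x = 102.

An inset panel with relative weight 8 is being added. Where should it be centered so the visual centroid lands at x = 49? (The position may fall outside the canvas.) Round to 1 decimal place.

x ≈ -9.4

After adding the inset panel, total weight = 6 + 7 + 8 = 21.
x: target moment 21×49 = 1029; current 6·65 + 7·102 = 1104; the inset panel supplies -75, so x = -75/8 ≈ -9.38.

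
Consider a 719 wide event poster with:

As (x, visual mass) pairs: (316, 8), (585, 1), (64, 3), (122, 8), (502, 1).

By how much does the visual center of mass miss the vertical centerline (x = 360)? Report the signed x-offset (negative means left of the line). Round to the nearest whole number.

Total weight = 8 + 1 + 3 + 8 + 1 = 21.
x: (8·316 + 1·585 + 3·64 + 8·122 + 1·502) / 21 = 4783 / 21 ≈ 227.76
Offset from x = 360: 227.76 − 360 ≈ -132.24.

≈ -132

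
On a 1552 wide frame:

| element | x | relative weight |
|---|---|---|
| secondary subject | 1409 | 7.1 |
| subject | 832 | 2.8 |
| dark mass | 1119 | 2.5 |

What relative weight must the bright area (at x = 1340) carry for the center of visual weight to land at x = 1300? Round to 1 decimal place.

w ≈ 24.7

Fixed elements: Σw = 7.1 + 2.8 + 2.5 = 12.4, Σw·x = 7.1·1409 + 2.8·832 + 2.5·1119 = 15131.0.
Set Σw·x/Σw = 1300: (15131.0 + 1340w) = 1300·(12.4 + w).
Solving: w = (1300·12.4 − 15131.0) / (1340 − 1300) = 989.0 / 40 ≈ 24.72.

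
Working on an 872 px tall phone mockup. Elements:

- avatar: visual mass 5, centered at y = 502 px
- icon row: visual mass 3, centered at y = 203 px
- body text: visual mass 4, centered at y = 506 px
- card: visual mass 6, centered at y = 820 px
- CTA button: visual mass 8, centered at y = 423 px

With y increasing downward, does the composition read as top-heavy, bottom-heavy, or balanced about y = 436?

bottom-heavy

Σw = 5 + 3 + 4 + 6 + 8 = 26.
y: (5·502 + 3·203 + 4·506 + 6·820 + 8·423) / 26 = 13447 / 26 ≈ 517.19
Since 517.2 is below (larger y than) 436, the composition reads bottom-heavy.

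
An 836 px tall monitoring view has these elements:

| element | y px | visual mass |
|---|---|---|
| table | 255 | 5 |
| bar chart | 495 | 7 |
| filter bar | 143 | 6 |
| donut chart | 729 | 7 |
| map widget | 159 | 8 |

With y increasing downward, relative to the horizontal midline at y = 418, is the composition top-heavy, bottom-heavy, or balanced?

Σw = 5 + 7 + 6 + 7 + 8 = 33.
Σw·y = 5·255 + 7·495 + 6·143 + 7·729 + 8·159 = 11973, so ȳ = 11973/33 ≈ 362.82.
362.8 lies above (smaller y than) the midline 418, so the layout is top-heavy.

top-heavy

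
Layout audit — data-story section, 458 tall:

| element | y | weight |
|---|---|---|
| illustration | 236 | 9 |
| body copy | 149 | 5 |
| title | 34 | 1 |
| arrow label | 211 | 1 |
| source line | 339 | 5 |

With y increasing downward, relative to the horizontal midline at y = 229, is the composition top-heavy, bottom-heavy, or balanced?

balanced

Σw = 9 + 5 + 1 + 1 + 5 = 21.
y-moment: 9·236 + 5·149 + 1·34 + 1·211 + 5·339 = 4809; centroid 4809/21 ≈ 229.00.
That equals the midline 229 — balanced.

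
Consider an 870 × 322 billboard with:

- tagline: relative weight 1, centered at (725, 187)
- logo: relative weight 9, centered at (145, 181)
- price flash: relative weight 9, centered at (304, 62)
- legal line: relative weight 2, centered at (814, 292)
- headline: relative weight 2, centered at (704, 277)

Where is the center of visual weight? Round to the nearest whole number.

Weights sum to 1 + 9 + 9 + 2 + 2 = 23.
x-moment: 1·725 + 9·145 + 9·304 + 2·814 + 2·704 = 7802; centroid 7802/23 ≈ 339.22.
y-moment: 1·187 + 9·181 + 9·62 + 2·292 + 2·277 = 3512; centroid 3512/23 ≈ 152.70.

(339, 153)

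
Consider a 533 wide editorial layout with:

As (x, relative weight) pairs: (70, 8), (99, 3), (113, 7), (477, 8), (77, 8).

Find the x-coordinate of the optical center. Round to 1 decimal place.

x ≈ 178.8

Total weight = 8 + 3 + 7 + 8 + 8 = 34.
Σw·x = 8·70 + 3·99 + 7·113 + 8·477 + 8·77 = 6080, so x̄ = 6080/34 ≈ 178.82.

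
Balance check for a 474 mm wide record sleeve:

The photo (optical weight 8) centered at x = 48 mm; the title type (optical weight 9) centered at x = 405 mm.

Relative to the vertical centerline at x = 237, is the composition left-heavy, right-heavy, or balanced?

Total weight = 8 + 9 = 17.
Σw·x = 8·48 + 9·405 = 4029, so x̄ = 4029/17 ≈ 237.00.
That equals the midline 237 — balanced.

balanced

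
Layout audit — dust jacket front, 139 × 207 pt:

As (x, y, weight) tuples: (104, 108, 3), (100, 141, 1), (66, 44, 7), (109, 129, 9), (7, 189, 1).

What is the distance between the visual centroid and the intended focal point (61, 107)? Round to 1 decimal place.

≈ 28.3 pt

Total weight = 3 + 1 + 7 + 9 + 1 = 21.
x: (3·104 + 1·100 + 7·66 + 9·109 + 1·7) / 21 = 1862 / 21 ≈ 88.67
y: (3·108 + 1·141 + 7·44 + 9·129 + 1·189) / 21 = 2123 / 21 ≈ 101.10
Offset from (61, 107): Δx ≈ 27.67, Δy ≈ -5.90; distance = √(Δx² + Δy²) ≈ 28.29.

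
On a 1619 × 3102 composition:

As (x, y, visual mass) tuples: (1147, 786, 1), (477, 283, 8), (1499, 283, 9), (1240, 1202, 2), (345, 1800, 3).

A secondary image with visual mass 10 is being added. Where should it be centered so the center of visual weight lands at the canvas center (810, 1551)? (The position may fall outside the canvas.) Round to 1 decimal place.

New total weight: (1 + 8 + 9 + 2 + 3) + 10 = 33.
Along x: (21969 + 10·x) / 33 = 810 (existing moment 1·1147 + 8·477 + 9·1499 + 2·1240 + 3·345 = 21969) ⇒ x = (26730 − 21969) / 10 ≈ 476.10.
Along y: (13401 + 10·y) / 33 = 1551 (existing moment 1·786 + 8·283 + 9·283 + 2·1202 + 3·1800 = 13401) ⇒ y = (51183 − 13401) / 10 ≈ 3778.20.

(476.1, 3778.2)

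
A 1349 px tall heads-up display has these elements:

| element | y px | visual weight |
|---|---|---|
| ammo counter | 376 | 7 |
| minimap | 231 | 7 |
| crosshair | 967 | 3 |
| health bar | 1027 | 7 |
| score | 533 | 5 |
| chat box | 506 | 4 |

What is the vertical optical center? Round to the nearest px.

y ≈ 577

Σw = 7 + 7 + 3 + 7 + 5 + 4 = 33.
y: (7·376 + 7·231 + 3·967 + 7·1027 + 5·533 + 4·506) / 33 = 19028 / 33 ≈ 576.61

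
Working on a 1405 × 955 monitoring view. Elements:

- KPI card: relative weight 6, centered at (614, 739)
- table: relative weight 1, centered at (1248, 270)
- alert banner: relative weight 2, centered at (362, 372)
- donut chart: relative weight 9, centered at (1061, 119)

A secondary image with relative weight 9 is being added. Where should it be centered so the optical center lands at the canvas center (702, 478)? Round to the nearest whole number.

(417, 710)

With the secondary image, Σw becomes 6 + 1 + 2 + 9 + 9 = 27.
x: target moment 27×702 = 18954; current 6·614 + 1·1248 + 2·362 + 9·1061 = 15205; the secondary image supplies 3749, so x = 3749/9 ≈ 416.56.
y: target moment 27×478 = 12906; current 6·739 + 1·270 + 2·372 + 9·119 = 6519; the secondary image supplies 6387, so y = 6387/9 ≈ 709.67.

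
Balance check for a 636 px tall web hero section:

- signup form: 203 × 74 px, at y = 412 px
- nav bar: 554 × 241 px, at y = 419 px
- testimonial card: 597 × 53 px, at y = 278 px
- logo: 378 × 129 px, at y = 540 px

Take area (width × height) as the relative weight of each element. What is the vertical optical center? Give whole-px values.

Areas: signup form 203·74 = 15022, nav bar 554·241 = 133514, testimonial card 597·53 = 31641, logo 378·129 = 48762. Total weight = 228939.
y-moment: 15022·412 + 133514·419 + 31641·278 + 48762·540 = 97259108; centroid 97259108/228939 ≈ 424.83.

y ≈ 425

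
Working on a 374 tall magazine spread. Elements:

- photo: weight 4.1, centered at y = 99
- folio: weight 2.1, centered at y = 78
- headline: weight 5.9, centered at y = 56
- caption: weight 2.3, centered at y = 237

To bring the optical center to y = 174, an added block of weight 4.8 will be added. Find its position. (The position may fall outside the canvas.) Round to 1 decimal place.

y ≈ 394.9

After adding the added block, total weight = 4.1 + 2.1 + 5.9 + 2.3 + 4.8 = 19.2.
y: target moment 19.2×174 = 3340.8; current 4.1·99 + 2.1·78 + 5.9·56 + 2.3·237 = 1445.2; the added block supplies 1895.6, so y = 1895.6/4.8 ≈ 394.92.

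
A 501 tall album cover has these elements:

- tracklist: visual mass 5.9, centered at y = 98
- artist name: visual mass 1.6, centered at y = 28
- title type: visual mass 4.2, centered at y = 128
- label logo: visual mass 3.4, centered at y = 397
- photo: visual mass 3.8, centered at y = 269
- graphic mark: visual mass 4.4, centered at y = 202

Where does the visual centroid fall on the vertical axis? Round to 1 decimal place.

y ≈ 189.8

Total weight = 5.9 + 1.6 + 4.2 + 3.4 + 3.8 + 4.4 = 23.3.
Σw·y = 4421.4; ȳ = 4421.4/23.3 ≈ 189.76.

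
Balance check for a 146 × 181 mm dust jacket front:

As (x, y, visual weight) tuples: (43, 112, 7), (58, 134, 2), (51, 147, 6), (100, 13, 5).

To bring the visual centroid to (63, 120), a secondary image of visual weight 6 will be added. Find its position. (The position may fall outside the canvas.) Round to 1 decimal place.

(69.2, 186.8)

With the secondary image, Σw becomes 7 + 2 + 6 + 5 + 6 = 26.
x: need Σw·x = 26·63 = 1638. Existing = 7·43 + 2·58 + 6·51 + 5·100 = 1223. Remainder 415 / 6 ≈ 69.17.
y: need Σw·y = 26·120 = 3120. Existing = 7·112 + 2·134 + 6·147 + 5·13 = 1999. Remainder 1121 / 6 ≈ 186.83.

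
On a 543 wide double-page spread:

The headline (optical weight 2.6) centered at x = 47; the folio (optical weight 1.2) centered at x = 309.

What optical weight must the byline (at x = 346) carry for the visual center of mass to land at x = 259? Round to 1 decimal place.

Fixed elements: Σw = 2.6 + 1.2 = 3.8, Σw·x = 2.6·47 + 1.2·309 = 493.0.
Balance at x = 259 requires (493.0 + w·346) / (3.8 + w) = 259.
Solving: w = (259·3.8 − 493.0) / (346 − 259) = 491.2 / 87 ≈ 5.65.

w ≈ 5.6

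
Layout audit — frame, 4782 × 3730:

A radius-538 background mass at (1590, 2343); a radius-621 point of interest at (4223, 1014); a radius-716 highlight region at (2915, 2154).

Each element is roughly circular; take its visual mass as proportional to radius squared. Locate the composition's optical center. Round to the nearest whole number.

(3017, 1830)

Weights ∝ r²: background mass 538² = 289444, point of interest 621² = 385641, highlight region 716² = 512656; Σw = 1187741.
x: (289444·1590 + 385641·4223 + 512656·2915) / 1187741 = 3583170143 / 1187741 ≈ 3016.79
y: (289444·2343 + 385641·1014 + 512656·2154) / 1187741 = 2173468290 / 1187741 ≈ 1829.92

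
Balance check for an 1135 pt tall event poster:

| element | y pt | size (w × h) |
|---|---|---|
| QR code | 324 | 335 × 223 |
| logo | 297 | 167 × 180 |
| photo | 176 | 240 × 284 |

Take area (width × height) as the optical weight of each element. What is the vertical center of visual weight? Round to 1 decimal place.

Areas → weights: QR code 335·223 = 74705, logo 167·180 = 30060, photo 240·284 = 68160; Σw = 172925.
Σw·y = 74705·324 + 30060·297 + 68160·176 = 45128400, so ȳ = 45128400/172925 ≈ 260.97.

y ≈ 261.0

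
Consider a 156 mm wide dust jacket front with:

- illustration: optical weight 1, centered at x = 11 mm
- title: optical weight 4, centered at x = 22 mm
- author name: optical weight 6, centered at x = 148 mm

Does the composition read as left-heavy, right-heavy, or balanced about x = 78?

Σw = 1 + 4 + 6 = 11.
x: (1·11 + 4·22 + 6·148) / 11 = 987 / 11 ≈ 89.73
89.7 lies right of the midline 78, so the layout is right-heavy.

right-heavy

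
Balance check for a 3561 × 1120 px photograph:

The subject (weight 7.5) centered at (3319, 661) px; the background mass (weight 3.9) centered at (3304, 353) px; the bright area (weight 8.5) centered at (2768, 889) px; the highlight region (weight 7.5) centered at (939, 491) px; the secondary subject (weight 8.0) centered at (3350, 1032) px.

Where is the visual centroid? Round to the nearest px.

Total weight = 7.5 + 3.9 + 8.5 + 7.5 + 8.0 = 35.4.
Σw·x = 7.5·3319 + 3.9·3304 + 8.5·2768 + 7.5·939 + 8.0·3350 = 95148.6, so x̄ = 95148.6/35.4 ≈ 2687.81.
Σw·y = 7.5·661 + 3.9·353 + 8.5·889 + 7.5·491 + 8.0·1032 = 25829.2, so ȳ = 25829.2/35.4 ≈ 729.64.

(2688, 730)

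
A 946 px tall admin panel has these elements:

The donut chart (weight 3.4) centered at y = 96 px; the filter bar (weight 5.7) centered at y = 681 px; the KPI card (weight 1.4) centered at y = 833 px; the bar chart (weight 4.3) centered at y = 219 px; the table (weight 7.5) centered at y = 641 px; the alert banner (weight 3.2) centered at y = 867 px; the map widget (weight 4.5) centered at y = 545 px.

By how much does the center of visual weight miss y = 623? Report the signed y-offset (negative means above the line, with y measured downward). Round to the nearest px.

Σw = 3.4 + 5.7 + 1.4 + 4.3 + 7.5 + 3.2 + 4.5 = 30.0.
Σw·y = 16350.4; ȳ = 16350.4/30.0 ≈ 545.01.
Against y = 623, that's 545.01 − 623 = -77.99.

≈ -78 px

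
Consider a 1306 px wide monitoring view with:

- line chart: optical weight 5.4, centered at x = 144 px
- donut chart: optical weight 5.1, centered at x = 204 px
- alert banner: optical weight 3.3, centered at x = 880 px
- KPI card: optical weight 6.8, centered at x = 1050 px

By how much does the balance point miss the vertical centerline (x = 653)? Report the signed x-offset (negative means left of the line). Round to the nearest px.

Total weight = 5.4 + 5.1 + 3.3 + 6.8 = 20.6.
x: (5.4·144 + 5.1·204 + 3.3·880 + 6.8·1050) / 20.6 = 11862.0 / 20.6 ≈ 575.83
Against x = 653, that's 575.83 − 653 = -77.17.

≈ -77 px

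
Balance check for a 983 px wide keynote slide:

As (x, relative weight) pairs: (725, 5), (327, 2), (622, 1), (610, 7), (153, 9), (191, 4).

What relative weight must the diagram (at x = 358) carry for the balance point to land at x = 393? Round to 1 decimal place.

Existing Σw = 28 (5 + 2 + 1 + 7 + 9 + 4); existing moment 5·725 + 2·327 + 1·622 + 7·610 + 9·153 + 4·191 = 11312.
For the centroid to hit 393: (11312 + w·358) / (28 + w) = 393.
Rearranging, w·(358 − 393) = 393·28 − 11312 = -308, so w ≈ -308/-35 = 8.80.

w ≈ 8.8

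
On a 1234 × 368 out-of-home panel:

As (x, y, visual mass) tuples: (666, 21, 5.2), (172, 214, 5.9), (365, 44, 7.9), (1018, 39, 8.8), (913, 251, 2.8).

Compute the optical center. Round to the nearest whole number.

Total weight = 5.2 + 5.9 + 7.9 + 8.8 + 2.8 = 30.6.
x: (5.2·666 + 5.9·172 + 7.9·365 + 8.8·1018 + 2.8·913) / 30.6 = 18876.3 / 30.6 ≈ 616.87
y: (5.2·21 + 5.9·214 + 7.9·44 + 8.8·39 + 2.8·251) / 30.6 = 2765.4 / 30.6 ≈ 90.37

(617, 90)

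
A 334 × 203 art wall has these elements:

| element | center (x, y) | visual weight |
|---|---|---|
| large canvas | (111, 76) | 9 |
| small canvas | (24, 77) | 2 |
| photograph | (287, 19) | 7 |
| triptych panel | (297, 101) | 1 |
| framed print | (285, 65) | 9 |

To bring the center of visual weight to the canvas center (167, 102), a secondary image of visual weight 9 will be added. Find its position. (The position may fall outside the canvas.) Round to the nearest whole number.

(29, 235)

With the secondary image, Σw becomes 9 + 2 + 7 + 1 + 9 + 9 = 37.
x: target moment 37×167 = 6179; current 9·111 + 2·24 + 7·287 + 1·297 + 9·285 = 5918; the secondary image supplies 261, so x = 261/9 ≈ 29.00.
y: target moment 37×102 = 3774; current 9·76 + 2·77 + 7·19 + 1·101 + 9·65 = 1657; the secondary image supplies 2117, so y = 2117/9 ≈ 235.22.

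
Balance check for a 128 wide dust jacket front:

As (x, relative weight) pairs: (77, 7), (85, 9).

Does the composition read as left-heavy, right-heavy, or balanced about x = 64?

right-heavy

Weights sum to 7 + 9 = 16.
Σw·x = 7·77 + 9·85 = 1304, so x̄ = 1304/16 ≈ 81.50.
Since 81.5 is right of 64, the composition reads right-heavy.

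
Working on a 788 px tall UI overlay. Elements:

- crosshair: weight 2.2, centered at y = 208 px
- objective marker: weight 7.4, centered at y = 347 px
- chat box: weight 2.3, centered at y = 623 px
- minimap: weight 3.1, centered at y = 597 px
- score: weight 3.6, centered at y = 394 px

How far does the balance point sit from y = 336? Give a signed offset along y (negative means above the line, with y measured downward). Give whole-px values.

Weights sum to 2.2 + 7.4 + 2.3 + 3.1 + 3.6 = 18.6.
y: (2.2·208 + 7.4·347 + 2.3·623 + 3.1·597 + 3.6·394) / 18.6 = 7727.4 / 18.6 ≈ 415.45
Difference: 415.45 − 336 ≈ 79.45.

≈ 79 px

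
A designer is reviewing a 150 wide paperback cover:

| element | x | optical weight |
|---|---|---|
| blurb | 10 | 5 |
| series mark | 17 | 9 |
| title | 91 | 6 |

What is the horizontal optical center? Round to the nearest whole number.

Total weight = 5 + 9 + 6 = 20.
x-moment: 5·10 + 9·17 + 6·91 = 749; centroid 749/20 ≈ 37.45.

x ≈ 37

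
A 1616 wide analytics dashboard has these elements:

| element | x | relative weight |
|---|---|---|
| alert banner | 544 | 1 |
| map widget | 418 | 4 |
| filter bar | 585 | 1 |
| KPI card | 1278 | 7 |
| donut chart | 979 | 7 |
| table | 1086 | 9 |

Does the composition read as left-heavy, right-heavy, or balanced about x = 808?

Weights sum to 1 + 4 + 1 + 7 + 7 + 9 = 29.
Σw·x = 1·544 + 4·418 + 1·585 + 7·1278 + 7·979 + 9·1086 = 28374, so x̄ = 28374/29 ≈ 978.41.
978.4 lies right of the midline 808, so the layout is right-heavy.

right-heavy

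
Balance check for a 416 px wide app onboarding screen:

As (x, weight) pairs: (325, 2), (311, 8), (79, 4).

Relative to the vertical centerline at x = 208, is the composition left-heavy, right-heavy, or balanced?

right-heavy

Weights sum to 2 + 8 + 4 = 14.
Σw·x = 2·325 + 8·311 + 4·79 = 3454, so x̄ = 3454/14 ≈ 246.71.
246.7 lies right of the midline 208, so the layout is right-heavy.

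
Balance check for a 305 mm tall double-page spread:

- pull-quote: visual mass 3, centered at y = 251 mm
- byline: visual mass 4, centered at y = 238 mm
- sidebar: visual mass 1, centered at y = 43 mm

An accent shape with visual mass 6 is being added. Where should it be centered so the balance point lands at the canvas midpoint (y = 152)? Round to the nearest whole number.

y ≈ 63

With the accent shape, Σw becomes 3 + 4 + 1 + 6 = 14.
Along y: (1748 + 6·y) / 14 = 152 (existing moment 3·251 + 4·238 + 1·43 = 1748) ⇒ y = (2128 − 1748) / 6 ≈ 63.33.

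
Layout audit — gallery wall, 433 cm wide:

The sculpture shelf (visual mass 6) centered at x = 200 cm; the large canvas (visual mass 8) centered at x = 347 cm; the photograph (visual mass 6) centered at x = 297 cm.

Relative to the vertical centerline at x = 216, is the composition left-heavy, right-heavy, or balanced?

Σw = 6 + 8 + 6 = 20.
x-moment: 6·200 + 8·347 + 6·297 = 5758; centroid 5758/20 ≈ 287.90.
287.9 lies right of the midline 216, so the layout is right-heavy.

right-heavy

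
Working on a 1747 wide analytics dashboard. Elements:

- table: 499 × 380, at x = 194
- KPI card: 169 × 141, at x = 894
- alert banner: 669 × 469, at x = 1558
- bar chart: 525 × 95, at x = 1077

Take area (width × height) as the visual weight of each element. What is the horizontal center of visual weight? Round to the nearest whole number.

Areas → weights: table 499·380 = 189620, KPI card 169·141 = 23829, alert banner 669·469 = 313761, bar chart 525·95 = 49875; Σw = 577085.
Σw·x = 189620·194 + 23829·894 + 313761·1558 + 49875·1077 = 600644419, so x̄ = 600644419/577085 ≈ 1040.82.

x ≈ 1041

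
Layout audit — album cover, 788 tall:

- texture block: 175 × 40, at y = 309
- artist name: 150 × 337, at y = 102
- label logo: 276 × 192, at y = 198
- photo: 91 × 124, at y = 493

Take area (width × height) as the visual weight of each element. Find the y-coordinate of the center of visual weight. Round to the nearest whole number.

y ≈ 192

Areas: texture block 175·40 = 7000, artist name 150·337 = 50550, label logo 276·192 = 52992, photo 91·124 = 11284. Total weight = 121826.
Σw·y = 7000·309 + 50550·102 + 52992·198 + 11284·493 = 23374528, so ȳ = 23374528/121826 ≈ 191.87.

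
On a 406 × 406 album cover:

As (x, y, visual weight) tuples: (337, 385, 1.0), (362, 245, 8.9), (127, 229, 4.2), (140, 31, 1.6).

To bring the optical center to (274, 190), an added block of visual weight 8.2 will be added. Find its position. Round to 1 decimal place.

(272.2, 117.6)

After adding the added block, total weight = 1.0 + 8.9 + 4.2 + 1.6 + 8.2 = 23.9.
Along x: (4316.2 + 8.2·x) / 23.9 = 274 (existing moment 1.0·337 + 8.9·362 + 4.2·127 + 1.6·140 = 4316.2) ⇒ x = (6548.6 − 4316.2) / 8.2 ≈ 272.24.
Along y: (3576.9 + 8.2·y) / 23.9 = 190 (existing moment 1.0·385 + 8.9·245 + 4.2·229 + 1.6·31 = 3576.9) ⇒ y = (4541.0 − 3576.9) / 8.2 ≈ 117.57.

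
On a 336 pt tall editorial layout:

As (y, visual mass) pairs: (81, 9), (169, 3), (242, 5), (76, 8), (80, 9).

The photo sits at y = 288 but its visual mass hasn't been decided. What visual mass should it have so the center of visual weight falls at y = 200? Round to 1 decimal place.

w ≈ 34.4

Fixed elements: Σw = 9 + 3 + 5 + 8 + 9 = 34, Σw·y = 9·81 + 3·169 + 5·242 + 8·76 + 9·80 = 3774.
Set Σw·y/Σw = 200: (3774 + 288w) = 200·(34 + w).
Solving: w = (200·34 − 3774) / (288 − 200) = 3026 / 88 ≈ 34.39.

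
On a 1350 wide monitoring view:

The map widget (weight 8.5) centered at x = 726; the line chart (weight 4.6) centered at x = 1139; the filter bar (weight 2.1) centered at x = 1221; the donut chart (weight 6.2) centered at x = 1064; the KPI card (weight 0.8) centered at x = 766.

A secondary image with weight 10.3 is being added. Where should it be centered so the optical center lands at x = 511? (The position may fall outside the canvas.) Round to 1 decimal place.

New total weight: (8.5 + 4.6 + 2.1 + 6.2 + 0.8) + 10.3 = 32.5.
Along x: (21184.1 + 10.3·x) / 32.5 = 511 (existing moment 8.5·726 + 4.6·1139 + 2.1·1221 + 6.2·1064 + 0.8·766 = 21184.1) ⇒ x = (16607.5 − 21184.1) / 10.3 ≈ -444.33.

x ≈ -444.3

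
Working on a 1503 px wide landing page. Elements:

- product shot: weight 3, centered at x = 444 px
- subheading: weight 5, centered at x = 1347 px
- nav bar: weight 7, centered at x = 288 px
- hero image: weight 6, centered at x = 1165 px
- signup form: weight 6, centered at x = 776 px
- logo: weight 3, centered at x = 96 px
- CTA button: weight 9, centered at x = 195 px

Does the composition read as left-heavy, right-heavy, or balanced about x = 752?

Total weight = 3 + 5 + 7 + 6 + 6 + 3 + 9 = 39.
Σw·x = 3·444 + 5·1347 + 7·288 + 6·1165 + 6·776 + 3·96 + 9·195 = 23772, so x̄ = 23772/39 ≈ 609.54.
609.5 vs midline 752 → left-heavy.

left-heavy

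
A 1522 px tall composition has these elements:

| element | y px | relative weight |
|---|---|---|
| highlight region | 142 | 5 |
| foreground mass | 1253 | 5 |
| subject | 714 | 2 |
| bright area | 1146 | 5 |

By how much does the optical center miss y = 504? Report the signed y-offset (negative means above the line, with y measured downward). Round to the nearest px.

Weights sum to 5 + 5 + 2 + 5 = 17.
Σw·y = 5·142 + 5·1253 + 2·714 + 5·1146 = 14133, so ȳ = 14133/17 ≈ 831.35.
Offset from y = 504: 831.35 − 504 ≈ 327.35.

≈ 327 px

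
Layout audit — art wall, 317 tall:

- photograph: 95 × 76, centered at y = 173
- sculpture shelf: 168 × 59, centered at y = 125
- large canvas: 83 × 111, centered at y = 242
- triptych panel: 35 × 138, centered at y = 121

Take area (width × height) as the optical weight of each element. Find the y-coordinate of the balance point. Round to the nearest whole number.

Areas → weights: photograph 95·76 = 7220, sculpture shelf 168·59 = 9912, large canvas 83·111 = 9213, triptych panel 35·138 = 4830; Σw = 31175.
Σw·y = 7220·173 + 9912·125 + 9213·242 + 4830·121 = 5302036, so ȳ = 5302036/31175 ≈ 170.07.

y ≈ 170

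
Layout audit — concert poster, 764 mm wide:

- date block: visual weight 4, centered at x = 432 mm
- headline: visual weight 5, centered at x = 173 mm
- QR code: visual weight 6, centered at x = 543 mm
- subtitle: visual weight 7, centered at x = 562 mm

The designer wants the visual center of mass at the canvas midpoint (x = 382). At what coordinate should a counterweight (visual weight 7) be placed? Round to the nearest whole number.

x ≈ 185

New total weight: (4 + 5 + 6 + 7) + 7 = 29.
x: need Σw·x = 29·382 = 11078. Existing = 4·432 + 5·173 + 6·543 + 7·562 = 9785. Remainder 1293 / 7 ≈ 184.71.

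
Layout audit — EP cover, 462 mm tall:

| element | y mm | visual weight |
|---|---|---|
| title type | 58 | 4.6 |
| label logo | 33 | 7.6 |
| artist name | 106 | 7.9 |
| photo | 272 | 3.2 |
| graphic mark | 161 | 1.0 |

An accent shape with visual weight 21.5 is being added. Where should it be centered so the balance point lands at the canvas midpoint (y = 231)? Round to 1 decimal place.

New total weight: (4.6 + 7.6 + 7.9 + 3.2 + 1.0) + 21.5 = 45.8.
y: need Σw·y = 45.8·231 = 10579.8. Existing = 4.6·58 + 7.6·33 + 7.9·106 + 3.2·272 + 1.0·161 = 2386.4. Remainder 8193.4 / 21.5 ≈ 381.09.

y ≈ 381.1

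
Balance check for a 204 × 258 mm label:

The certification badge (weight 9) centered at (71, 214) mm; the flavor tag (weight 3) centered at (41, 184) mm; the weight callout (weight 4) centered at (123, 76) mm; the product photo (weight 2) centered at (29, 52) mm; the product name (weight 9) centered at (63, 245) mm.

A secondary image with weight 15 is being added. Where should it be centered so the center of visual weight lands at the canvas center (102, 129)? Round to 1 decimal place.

With the secondary image, Σw becomes 9 + 3 + 4 + 2 + 9 + 15 = 42.
x: need Σw·x = 42·102 = 4284. Existing = 9·71 + 3·41 + 4·123 + 2·29 + 9·63 = 1879. Remainder 2405 / 15 ≈ 160.33.
y: need Σw·y = 42·129 = 5418. Existing = 9·214 + 3·184 + 4·76 + 2·52 + 9·245 = 5091. Remainder 327 / 15 ≈ 21.80.

(160.3, 21.8)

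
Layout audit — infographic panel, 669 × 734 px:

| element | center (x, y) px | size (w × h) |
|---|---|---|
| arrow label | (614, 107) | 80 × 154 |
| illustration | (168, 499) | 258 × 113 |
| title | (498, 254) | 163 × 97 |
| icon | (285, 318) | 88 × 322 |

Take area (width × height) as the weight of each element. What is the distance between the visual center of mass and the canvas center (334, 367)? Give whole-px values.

Areas: arrow label 80·154 = 12320, illustration 258·113 = 29154, title 163·97 = 15811, icon 88·322 = 28336. Total weight = 85621.
Σw·x = 12320·614 + 29154·168 + 15811·498 + 28336·285 = 28411990, so x̄ = 28411990/85621 ≈ 331.83.
Σw·y = 12320·107 + 29154·499 + 15811·254 + 28336·318 = 28892928, so ȳ = 28892928/85621 ≈ 337.45.
Relative to (334, 367): Δ = (-2.17, -29.55); |Δ| = √(-2.17² + -29.55²) ≈ 29.63.

≈ 30 px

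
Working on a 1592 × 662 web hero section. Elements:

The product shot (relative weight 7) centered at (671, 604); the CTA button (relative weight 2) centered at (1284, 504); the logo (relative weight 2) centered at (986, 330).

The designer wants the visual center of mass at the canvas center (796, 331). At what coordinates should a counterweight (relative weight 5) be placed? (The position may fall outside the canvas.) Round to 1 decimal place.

(699.8, -120.0)

New total weight: (7 + 2 + 2) + 5 = 16.
Along x: (9237 + 5·x) / 16 = 796 (existing moment 7·671 + 2·1284 + 2·986 = 9237) ⇒ x = (12736 − 9237) / 5 ≈ 699.80.
Along y: (5896 + 5·y) / 16 = 331 (existing moment 7·604 + 2·504 + 2·330 = 5896) ⇒ y = (5296 − 5896) / 5 ≈ -120.00.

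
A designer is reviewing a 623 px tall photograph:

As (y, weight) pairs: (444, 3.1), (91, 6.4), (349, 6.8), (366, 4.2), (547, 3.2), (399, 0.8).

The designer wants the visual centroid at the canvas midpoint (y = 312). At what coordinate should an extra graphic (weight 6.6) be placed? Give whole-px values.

y ≈ 267

With the extra graphic, Σw becomes 3.1 + 6.4 + 6.8 + 4.2 + 3.2 + 0.8 + 6.6 = 31.1.
y: need Σw·y = 31.1·312 = 9703.2. Existing = 3.1·444 + 6.4·91 + 6.8·349 + 4.2·366 + 3.2·547 + 0.8·399 = 7938.8. Remainder 1764.4 / 6.6 ≈ 267.33.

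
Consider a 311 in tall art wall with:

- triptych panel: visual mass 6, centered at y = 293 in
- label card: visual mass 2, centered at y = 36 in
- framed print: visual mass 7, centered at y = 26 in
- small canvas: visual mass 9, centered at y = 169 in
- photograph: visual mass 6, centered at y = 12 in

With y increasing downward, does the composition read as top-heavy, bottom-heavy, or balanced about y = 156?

top-heavy

Σw = 6 + 2 + 7 + 9 + 6 = 30.
y-moment: 6·293 + 2·36 + 7·26 + 9·169 + 6·12 = 3605; centroid 3605/30 ≈ 120.17.
120.2 vs midline 156 → top-heavy.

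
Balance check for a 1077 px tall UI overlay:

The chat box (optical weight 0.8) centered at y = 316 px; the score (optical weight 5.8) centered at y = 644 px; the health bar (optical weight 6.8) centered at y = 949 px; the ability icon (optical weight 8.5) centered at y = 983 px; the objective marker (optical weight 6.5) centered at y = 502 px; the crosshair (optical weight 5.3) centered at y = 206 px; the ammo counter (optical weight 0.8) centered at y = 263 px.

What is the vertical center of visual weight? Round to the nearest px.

Σw = 0.8 + 5.8 + 6.8 + 8.5 + 6.5 + 5.3 + 0.8 = 34.5.
y: (0.8·316 + 5.8·644 + 6.8·949 + 8.5·983 + 6.5·502 + 5.3·206 + 0.8·263) / 34.5 = 23361.9 / 34.5 ≈ 677.16

y ≈ 677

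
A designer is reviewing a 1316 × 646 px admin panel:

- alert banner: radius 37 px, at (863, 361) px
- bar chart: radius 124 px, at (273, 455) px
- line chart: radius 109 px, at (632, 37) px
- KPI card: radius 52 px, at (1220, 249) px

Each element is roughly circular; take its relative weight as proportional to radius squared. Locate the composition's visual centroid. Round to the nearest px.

(517, 275)

Weights ∝ r²: alert banner 37² = 1369, bar chart 124² = 15376, line chart 109² = 11881, KPI card 52² = 2704; Σw = 31330.
x-moment: 1369·863 + 15376·273 + 11881·632 + 2704·1220 = 16186767; centroid 16186767/31330 ≈ 516.65.
y-moment: 1369·361 + 15376·455 + 11881·37 + 2704·249 = 8603182; centroid 8603182/31330 ≈ 274.60.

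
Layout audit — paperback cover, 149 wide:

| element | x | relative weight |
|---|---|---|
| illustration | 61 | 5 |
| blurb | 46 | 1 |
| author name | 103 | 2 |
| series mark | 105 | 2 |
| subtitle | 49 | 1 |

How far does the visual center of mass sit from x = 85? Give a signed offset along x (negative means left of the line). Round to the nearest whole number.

≈ -11

Total weight = 5 + 1 + 2 + 2 + 1 = 11.
x: (5·61 + 1·46 + 2·103 + 2·105 + 1·49) / 11 = 816 / 11 ≈ 74.18
Offset from x = 85: 74.18 − 85 ≈ -10.82.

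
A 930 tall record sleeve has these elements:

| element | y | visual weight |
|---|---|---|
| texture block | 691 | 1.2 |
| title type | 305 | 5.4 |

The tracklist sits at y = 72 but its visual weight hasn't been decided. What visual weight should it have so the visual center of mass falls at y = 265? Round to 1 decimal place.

w ≈ 3.8

Fixed elements: Σw = 1.2 + 5.4 = 6.6, Σw·y = 1.2·691 + 5.4·305 = 2476.2.
Balance at y = 265 requires (2476.2 + w·72) / (6.6 + w) = 265.
So w = (265·6.6 − 2476.2)/(72 − 265) = -727.2/-193 ≈ 3.77.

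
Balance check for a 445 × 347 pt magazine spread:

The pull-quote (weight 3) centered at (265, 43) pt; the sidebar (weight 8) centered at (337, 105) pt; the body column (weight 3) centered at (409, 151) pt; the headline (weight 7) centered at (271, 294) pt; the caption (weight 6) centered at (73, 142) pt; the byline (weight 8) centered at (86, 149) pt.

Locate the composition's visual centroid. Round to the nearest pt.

(221, 158)

Total weight = 3 + 8 + 3 + 7 + 6 + 8 = 35.
Σw·x = 7741; x̄ = 7741/35 ≈ 221.17.
Σw·y = 5524; ȳ = 5524/35 ≈ 157.83.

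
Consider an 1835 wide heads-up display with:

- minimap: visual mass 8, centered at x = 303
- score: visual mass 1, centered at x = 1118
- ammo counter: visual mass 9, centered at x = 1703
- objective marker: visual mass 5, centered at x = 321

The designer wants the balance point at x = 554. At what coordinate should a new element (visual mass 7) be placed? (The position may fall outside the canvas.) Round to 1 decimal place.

New total weight: (8 + 1 + 9 + 5) + 7 = 30.
Along x: (20474 + 7·x) / 30 = 554 (existing moment 8·303 + 1·1118 + 9·1703 + 5·321 = 20474) ⇒ x = (16620 − 20474) / 7 ≈ -550.57.

x ≈ -550.6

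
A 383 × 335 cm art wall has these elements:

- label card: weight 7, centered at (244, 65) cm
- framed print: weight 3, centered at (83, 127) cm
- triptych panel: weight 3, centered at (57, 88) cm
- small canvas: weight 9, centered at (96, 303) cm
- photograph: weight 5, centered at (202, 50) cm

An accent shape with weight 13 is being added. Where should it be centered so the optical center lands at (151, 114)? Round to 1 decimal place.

(156.8, 37.2)

After adding the accent shape, total weight = 7 + 3 + 3 + 9 + 5 + 13 = 40.
x: need Σw·x = 40·151 = 6040. Existing = 7·244 + 3·83 + 3·57 + 9·96 + 5·202 = 4002. Remainder 2038 / 13 ≈ 156.77.
y: need Σw·y = 40·114 = 4560. Existing = 7·65 + 3·127 + 3·88 + 9·303 + 5·50 = 4077. Remainder 483 / 13 ≈ 37.15.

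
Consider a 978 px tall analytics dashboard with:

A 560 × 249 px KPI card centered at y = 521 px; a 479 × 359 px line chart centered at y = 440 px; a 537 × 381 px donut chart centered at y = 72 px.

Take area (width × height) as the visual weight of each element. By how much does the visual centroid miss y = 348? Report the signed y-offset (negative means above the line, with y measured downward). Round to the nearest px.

≈ -32 px

Taking area as weight: KPI card 560·249 = 139440, line chart 479·359 = 171961, donut chart 537·381 = 204597. Sum 515998.
y: (139440·521 + 171961·440 + 204597·72) / 515998 = 163042064 / 515998 ≈ 315.97
Difference: 315.97 − 348 ≈ -32.03.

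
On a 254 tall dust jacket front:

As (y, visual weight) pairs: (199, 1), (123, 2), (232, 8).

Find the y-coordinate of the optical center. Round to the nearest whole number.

y ≈ 209

Weights sum to 1 + 2 + 8 = 11.
Σw·y = 1·199 + 2·123 + 8·232 = 2301, so ȳ = 2301/11 ≈ 209.18.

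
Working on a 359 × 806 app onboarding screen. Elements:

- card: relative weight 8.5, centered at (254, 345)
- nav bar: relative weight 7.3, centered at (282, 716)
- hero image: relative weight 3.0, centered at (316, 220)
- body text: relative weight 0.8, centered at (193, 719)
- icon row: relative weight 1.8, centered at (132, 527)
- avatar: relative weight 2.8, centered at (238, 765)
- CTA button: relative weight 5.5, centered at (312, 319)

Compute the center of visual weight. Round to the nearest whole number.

Weights sum to 8.5 + 7.3 + 3.0 + 0.8 + 1.8 + 2.8 + 5.5 = 29.7.
x-moment: 8.5·254 + 7.3·282 + 3.0·316 + 0.8·193 + 1.8·132 + 2.8·238 + 5.5·312 = 7940.0; centroid 7940.0/29.7 ≈ 267.34.
y-moment: 8.5·345 + 7.3·716 + 3.0·220 + 0.8·719 + 1.8·527 + 2.8·765 + 5.5·319 = 14239.6; centroid 14239.6/29.7 ≈ 479.45.

(267, 479)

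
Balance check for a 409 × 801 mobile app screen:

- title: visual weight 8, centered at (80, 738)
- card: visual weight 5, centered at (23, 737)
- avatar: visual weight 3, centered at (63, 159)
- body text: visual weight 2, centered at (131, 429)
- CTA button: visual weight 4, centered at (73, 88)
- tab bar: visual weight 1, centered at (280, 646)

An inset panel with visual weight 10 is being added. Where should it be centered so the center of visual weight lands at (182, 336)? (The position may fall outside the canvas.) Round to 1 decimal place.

(422.8, -83.4)

After adding the inset panel, total weight = 8 + 5 + 3 + 2 + 4 + 1 + 10 = 33.
Along x: (1778 + 10·x) / 33 = 182 (existing moment 8·80 + 5·23 + 3·63 + 2·131 + 4·73 + 1·280 = 1778) ⇒ x = (6006 − 1778) / 10 ≈ 422.80.
Along y: (11922 + 10·y) / 33 = 336 (existing moment 8·738 + 5·737 + 3·159 + 2·429 + 4·88 + 1·646 = 11922) ⇒ y = (11088 − 11922) / 10 ≈ -83.40.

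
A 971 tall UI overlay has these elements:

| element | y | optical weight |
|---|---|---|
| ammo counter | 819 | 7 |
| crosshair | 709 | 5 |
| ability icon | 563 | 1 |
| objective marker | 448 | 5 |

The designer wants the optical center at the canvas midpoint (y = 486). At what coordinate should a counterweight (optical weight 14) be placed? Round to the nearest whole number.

With the counterweight, Σw becomes 7 + 5 + 1 + 5 + 14 = 32.
y: need Σw·y = 32·486 = 15552. Existing = 7·819 + 5·709 + 1·563 + 5·448 = 12081. Remainder 3471 / 14 ≈ 247.93.

y ≈ 248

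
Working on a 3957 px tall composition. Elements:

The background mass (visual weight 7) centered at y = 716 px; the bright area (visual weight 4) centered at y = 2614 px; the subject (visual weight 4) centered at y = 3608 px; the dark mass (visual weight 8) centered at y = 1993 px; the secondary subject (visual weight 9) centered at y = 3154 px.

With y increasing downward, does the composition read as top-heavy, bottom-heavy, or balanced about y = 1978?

Total weight = 7 + 4 + 4 + 8 + 9 = 32.
y-moment: 7·716 + 4·2614 + 4·3608 + 8·1993 + 9·3154 = 74230; centroid 74230/32 ≈ 2319.69.
2319.7 vs midline 1978 → bottom-heavy.

bottom-heavy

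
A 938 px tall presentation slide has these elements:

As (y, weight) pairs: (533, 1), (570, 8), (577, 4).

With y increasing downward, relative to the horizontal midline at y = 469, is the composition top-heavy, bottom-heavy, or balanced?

Weights sum to 1 + 8 + 4 = 13.
y: (1·533 + 8·570 + 4·577) / 13 = 7401 / 13 ≈ 569.31
569.3 vs midline 469 → bottom-heavy.

bottom-heavy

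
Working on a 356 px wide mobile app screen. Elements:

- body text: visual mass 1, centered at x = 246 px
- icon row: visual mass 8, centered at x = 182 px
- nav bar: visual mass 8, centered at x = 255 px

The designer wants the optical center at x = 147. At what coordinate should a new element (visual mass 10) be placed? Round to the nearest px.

After adding the new element, total weight = 1 + 8 + 8 + 10 = 27.
x: need Σw·x = 27·147 = 3969. Existing = 1·246 + 8·182 + 8·255 = 3742. Remainder 227 / 10 ≈ 22.70.

x ≈ 23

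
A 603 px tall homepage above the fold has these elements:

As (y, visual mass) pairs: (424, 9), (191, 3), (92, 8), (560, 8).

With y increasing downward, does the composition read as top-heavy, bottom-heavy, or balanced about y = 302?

Total weight = 9 + 3 + 8 + 8 = 28.
Σw·y = 9·424 + 3·191 + 8·92 + 8·560 = 9605, so ȳ = 9605/28 ≈ 343.04.
Since 343.0 is below (larger y than) 302, the composition reads bottom-heavy.

bottom-heavy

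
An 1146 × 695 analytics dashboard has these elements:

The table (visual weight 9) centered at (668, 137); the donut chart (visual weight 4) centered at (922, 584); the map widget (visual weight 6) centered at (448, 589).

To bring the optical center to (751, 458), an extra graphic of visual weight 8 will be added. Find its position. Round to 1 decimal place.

New total weight: (9 + 4 + 6) + 8 = 27.
x: need Σw·x = 27·751 = 20277. Existing = 9·668 + 4·922 + 6·448 = 12388. Remainder 7889 / 8 ≈ 986.12.
y: need Σw·y = 27·458 = 12366. Existing = 9·137 + 4·584 + 6·589 = 7103. Remainder 5263 / 8 ≈ 657.88.

(986.1, 657.9)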